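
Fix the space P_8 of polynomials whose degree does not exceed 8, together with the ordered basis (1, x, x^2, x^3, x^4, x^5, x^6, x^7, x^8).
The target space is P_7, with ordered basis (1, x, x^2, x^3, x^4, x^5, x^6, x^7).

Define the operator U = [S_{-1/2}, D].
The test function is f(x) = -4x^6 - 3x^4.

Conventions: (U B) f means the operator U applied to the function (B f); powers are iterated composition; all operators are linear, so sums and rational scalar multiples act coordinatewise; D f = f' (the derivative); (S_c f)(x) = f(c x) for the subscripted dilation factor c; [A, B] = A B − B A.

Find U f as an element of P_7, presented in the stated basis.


the image equals g(x) = (9/8)x^5 + (9/4)x^3

D f = -24x^5 - 12x^3
S_{-1/2} D f = (3/4)x^5 + (3/2)x^3
S_{-1/2} f = -(1/16)x^6 - (3/16)x^4
D S_{-1/2} f = -(3/8)x^5 - (3/4)x^3
[S_{-1/2}, D] f = (9/8)x^5 + (9/4)x^3


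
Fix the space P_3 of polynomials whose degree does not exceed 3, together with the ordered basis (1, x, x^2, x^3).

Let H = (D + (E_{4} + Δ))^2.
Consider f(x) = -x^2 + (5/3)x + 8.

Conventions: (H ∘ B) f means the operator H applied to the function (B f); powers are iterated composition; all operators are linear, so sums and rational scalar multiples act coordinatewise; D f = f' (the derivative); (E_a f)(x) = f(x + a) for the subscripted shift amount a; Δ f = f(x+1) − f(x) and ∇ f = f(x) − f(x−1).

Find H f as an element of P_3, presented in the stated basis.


D f = -2x + 5/3
E_{4} f = -x^2 - (19/3)x - 4/3
Δ f = -2x + 2/3
(E_{4} + Δ) f = -x^2 - (25/3)x - 2/3
(D + (E_{4} + Δ)) f = -x^2 - (31/3)x + 1
D (D + (E_{4} + Δ)) f = -2x - 31/3
E_{4} (D + (E_{4} + Δ)) f = -x^2 - (55/3)x - 169/3
Δ (D + (E_{4} + Δ)) f = -2x - 34/3
(E_{4} + Δ) (D + (E_{4} + Δ)) f = -x^2 - (61/3)x - 203/3
(D + (E_{4} + Δ)) (D + (E_{4} + Δ)) f = -x^2 - (67/3)x - 78

the image equals g(x) = -x^2 - (67/3)x - 78


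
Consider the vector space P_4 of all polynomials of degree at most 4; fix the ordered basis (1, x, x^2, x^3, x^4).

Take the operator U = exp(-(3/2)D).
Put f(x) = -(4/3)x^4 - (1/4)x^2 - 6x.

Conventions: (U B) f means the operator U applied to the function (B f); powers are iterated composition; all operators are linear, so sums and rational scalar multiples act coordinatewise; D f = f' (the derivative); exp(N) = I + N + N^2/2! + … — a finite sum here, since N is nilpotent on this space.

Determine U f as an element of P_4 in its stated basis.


order-1 term: 8x^3 + (3/4)x + 9
order-2 term: -18x^2 - 9/16
order-3 term: 18x
order-4 term: -27/4
the series for exp(-(3/2)D) f terminates at order 4
exp(-(3/2)D) f = -(4/3)x^4 + 8x^3 - (73/4)x^2 + (51/4)x + 27/16

g(x) = -(4/3)x^4 + 8x^3 - (73/4)x^2 + (51/4)x + 27/16


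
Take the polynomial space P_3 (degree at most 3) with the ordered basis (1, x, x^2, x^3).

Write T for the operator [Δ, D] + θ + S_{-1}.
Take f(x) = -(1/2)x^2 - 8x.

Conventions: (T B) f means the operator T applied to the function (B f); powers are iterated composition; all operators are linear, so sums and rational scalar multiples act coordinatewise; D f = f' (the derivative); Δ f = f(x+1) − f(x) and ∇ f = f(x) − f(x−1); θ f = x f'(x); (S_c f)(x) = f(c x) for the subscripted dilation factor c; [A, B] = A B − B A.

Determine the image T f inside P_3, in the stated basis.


g(x) = -(3/2)x^2

D f = -x - 8
Δ D f = -1
Δ f = -x - 17/2
D Δ f = -1
[Δ, D] f = 0
θ f = -x^2 - 8x
S_{-1} f = -(1/2)x^2 + 8x
([Δ, D] + θ + S_{-1}) f = -(3/2)x^2


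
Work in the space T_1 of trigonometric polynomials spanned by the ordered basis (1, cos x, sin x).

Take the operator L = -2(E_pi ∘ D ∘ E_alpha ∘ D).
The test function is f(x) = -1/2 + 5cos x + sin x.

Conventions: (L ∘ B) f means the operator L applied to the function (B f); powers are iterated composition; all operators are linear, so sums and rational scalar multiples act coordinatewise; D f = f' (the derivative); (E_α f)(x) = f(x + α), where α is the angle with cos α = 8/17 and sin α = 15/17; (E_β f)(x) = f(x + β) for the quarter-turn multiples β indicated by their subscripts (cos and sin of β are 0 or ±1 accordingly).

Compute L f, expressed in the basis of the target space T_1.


D f = cos x - 5sin x
E_alpha D f = -(67/17)cos x - (55/17)sin x
D E_alpha D f = -(55/17)cos x + (67/17)sin x
E_pi D E_alpha D f = (55/17)cos x - (67/17)sin x
(-2(E_pi ∘ D ∘ E_alpha ∘ D)) f = -(110/17)cos x + (134/17)sin x

the image equals g(x) = -(110/17)cos x + (134/17)sin x


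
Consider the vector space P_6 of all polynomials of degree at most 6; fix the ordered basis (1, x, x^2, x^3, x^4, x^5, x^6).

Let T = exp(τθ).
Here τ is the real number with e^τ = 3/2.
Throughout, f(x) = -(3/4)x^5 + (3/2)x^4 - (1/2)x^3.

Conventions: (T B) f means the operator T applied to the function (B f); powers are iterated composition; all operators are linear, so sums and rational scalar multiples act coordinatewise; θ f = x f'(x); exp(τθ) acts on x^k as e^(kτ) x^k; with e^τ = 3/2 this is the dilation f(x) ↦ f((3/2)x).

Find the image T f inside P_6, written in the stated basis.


exp(τθ) x^k = e^(kτ) x^k; with e^τ = 3/2 this sends x^k to (3/2)^k x^k
x^3 ↦ 27/8 x^3
x^4 ↦ 81/16 x^4
x^5 ↦ 243/32 x^5
applying this coordinatewise to f: exp(τθ) f = -(729/128)x^5 + (243/32)x^4 - (27/16)x^3

the result is g(x) = -(729/128)x^5 + (243/32)x^4 - (27/16)x^3


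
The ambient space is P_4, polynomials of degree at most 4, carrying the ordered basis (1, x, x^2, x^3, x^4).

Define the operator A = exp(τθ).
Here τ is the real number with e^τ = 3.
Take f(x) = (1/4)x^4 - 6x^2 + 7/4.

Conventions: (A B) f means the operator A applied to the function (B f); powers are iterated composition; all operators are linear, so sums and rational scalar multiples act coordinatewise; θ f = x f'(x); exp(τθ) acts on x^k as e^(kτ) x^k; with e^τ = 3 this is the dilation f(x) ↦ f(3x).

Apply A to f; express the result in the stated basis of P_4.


exp(τθ) x^k = e^(kτ) x^k; with e^τ = 3 this sends x^k to 3^k x^k
x^2 ↦ 9 x^2
x^4 ↦ 81 x^4
applying this coordinatewise to f: exp(τθ) f = (81/4)x^4 - 54x^2 + 7/4

the image equals g(x) = (81/4)x^4 - 54x^2 + 7/4


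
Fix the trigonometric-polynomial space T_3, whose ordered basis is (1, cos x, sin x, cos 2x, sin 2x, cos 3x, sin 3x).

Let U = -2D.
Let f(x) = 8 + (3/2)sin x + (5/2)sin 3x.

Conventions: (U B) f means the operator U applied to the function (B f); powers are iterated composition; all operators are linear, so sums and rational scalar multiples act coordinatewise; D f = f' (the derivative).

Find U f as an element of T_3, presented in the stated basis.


the result is g(x) = -3cos x - 15cos 3x

D f = (3/2)cos x + (15/2)cos 3x
(-2D) f = -3cos x - 15cos 3x


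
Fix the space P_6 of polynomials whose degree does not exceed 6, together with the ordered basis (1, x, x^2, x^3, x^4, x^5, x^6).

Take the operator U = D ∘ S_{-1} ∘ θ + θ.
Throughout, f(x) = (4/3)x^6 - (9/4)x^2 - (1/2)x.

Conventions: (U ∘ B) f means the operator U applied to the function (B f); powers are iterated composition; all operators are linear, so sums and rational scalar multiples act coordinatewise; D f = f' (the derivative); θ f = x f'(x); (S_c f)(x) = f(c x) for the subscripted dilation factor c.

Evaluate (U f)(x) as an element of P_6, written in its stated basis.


g(x) = 8x^6 + 48x^5 - (9/2)x^2 - (19/2)x + 1/2

θ f = 8x^6 - (9/2)x^2 - (1/2)x
S_{-1} θ f = 8x^6 - (9/2)x^2 + (1/2)x
D S_{-1} θ f = 48x^5 - 9x + 1/2
θ f = 8x^6 - (9/2)x^2 - (1/2)x
(D ∘ S_{-1} ∘ θ + θ) f = 8x^6 + 48x^5 - (9/2)x^2 - (19/2)x + 1/2


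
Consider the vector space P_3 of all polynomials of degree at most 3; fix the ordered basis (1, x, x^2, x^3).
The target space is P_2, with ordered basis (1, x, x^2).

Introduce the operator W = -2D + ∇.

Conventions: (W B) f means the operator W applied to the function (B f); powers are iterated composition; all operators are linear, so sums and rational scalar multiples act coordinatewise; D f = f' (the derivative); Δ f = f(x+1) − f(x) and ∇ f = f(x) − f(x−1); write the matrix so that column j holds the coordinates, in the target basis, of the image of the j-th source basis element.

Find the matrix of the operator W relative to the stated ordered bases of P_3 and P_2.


image of 1: 0
image of x: -1
image of x^2: -2x - 1
image of x^3: -3x^2 - 3x + 1
each image's coordinates form column j of the matrix

the matrix is [[0, -1, -1, 1]; [0, 0, -2, -3]; [0, 0, 0, -3]] (rows listed top to bottom)


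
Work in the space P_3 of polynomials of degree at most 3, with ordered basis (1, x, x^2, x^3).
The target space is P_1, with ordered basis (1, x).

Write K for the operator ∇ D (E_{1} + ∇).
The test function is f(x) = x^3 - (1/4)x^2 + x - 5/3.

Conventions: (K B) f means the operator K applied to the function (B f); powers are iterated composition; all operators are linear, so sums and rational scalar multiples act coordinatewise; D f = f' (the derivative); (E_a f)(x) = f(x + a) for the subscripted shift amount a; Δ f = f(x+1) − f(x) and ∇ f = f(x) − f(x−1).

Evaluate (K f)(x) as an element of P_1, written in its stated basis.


the image equals g(x) = 6x + 17/2

E_{1} f = x^3 + (11/4)x^2 + (7/2)x + 1/12
∇ f = 3x^2 - (7/2)x + 9/4
(E_{1} + ∇) f = x^3 + (23/4)x^2 + 7/3
D (E_{1} + ∇) f = 3x^2 + (23/2)x
∇ D (E_{1} + ∇) f = 6x + 17/2


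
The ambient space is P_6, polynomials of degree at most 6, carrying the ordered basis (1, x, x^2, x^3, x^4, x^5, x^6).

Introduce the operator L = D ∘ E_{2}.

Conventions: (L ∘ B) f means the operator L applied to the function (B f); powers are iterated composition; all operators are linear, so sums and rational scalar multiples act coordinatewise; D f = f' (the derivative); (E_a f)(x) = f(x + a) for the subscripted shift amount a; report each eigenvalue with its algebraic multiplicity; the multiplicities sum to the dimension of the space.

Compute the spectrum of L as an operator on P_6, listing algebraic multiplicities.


image of 1: 0
image of x: 1
image of x^2: 2x + 4
image of x^3: 3x^2 + 12x + 12
image of x^4: 4x^3 + 24x^2 + 48x + 32
image of x^5: 5x^4 + 40x^3 + 120x^2 + 160x + 80
image of x^6: 6x^5 + 60x^4 + 240x^3 + 480x^2 + 480x + 192
the matrix is upper triangular; its diagonal is (0, 0, 0, 0, 0, 0, 0)
for a triangular matrix the eigenvalues are the diagonal entries, with algebraic multiplicity their repetition count

λ = 0 (multiplicity 7)


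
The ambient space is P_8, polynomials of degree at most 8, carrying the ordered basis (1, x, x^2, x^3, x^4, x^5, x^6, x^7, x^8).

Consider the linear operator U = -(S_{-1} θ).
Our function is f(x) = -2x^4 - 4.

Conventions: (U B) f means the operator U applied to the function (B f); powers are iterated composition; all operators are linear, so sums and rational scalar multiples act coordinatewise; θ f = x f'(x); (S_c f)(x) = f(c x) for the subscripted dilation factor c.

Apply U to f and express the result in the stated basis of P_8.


the image equals g(x) = 8x^4

θ f = -8x^4
S_{-1} θ f = -8x^4
(-(S_{-1} θ)) f = 8x^4


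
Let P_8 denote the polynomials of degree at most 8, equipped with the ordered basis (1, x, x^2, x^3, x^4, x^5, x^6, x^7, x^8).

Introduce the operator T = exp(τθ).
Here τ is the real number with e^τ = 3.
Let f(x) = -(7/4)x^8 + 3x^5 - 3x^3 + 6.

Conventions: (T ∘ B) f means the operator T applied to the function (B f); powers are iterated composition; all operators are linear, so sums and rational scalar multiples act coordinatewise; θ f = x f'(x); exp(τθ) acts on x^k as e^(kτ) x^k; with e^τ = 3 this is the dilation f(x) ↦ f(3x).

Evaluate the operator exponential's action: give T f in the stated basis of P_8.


exp(τθ) x^k = e^(kτ) x^k; with e^τ = 3 this sends x^k to 3^k x^k
x^3 ↦ 27 x^3
x^5 ↦ 243 x^5
x^8 ↦ 6561 x^8
applying this coordinatewise to f: exp(τθ) f = -(45927/4)x^8 + 729x^5 - 81x^3 + 6

the image equals g(x) = -(45927/4)x^8 + 729x^5 - 81x^3 + 6


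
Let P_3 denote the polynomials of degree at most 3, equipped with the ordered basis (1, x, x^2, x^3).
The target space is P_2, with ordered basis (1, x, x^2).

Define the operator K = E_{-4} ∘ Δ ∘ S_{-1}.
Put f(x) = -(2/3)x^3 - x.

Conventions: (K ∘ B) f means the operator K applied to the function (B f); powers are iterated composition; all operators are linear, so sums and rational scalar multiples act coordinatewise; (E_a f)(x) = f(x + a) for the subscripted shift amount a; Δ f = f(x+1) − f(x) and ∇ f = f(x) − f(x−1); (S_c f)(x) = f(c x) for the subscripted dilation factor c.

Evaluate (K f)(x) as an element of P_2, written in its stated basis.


S_{-1} f = (2/3)x^3 + x
Δ S_{-1} f = 2x^2 + 2x + 5/3
E_{-4} Δ S_{-1} f = 2x^2 - 14x + 77/3

the result is g(x) = 2x^2 - 14x + 77/3


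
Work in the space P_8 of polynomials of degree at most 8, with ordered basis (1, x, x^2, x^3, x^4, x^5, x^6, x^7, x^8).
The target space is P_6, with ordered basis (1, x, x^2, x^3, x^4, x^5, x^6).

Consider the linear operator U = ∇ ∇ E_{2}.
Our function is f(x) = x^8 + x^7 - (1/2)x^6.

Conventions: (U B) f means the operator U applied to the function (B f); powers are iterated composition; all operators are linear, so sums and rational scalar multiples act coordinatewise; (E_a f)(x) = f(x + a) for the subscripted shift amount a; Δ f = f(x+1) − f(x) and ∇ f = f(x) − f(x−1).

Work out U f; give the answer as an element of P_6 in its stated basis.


E_{2} f = x^8 + 17x^7 + (251/2)x^6 + 526x^5 + 1370x^4 + 2272x^3 + 2344x^2 + 1376x + 352
∇ E_{2} f = 8x^7 + 91x^6 + 452x^5 + (2545/2)x^4 + 2191x^3 + (4605/2)x^2 + 1364x + 701/2
∇ ∇ E_{2} f = 56x^6 + 378x^5 + 1175x^4 + 2110x^3 + 2261x^2 + 1352x + 349

the image equals g(x) = 56x^6 + 378x^5 + 1175x^4 + 2110x^3 + 2261x^2 + 1352x + 349


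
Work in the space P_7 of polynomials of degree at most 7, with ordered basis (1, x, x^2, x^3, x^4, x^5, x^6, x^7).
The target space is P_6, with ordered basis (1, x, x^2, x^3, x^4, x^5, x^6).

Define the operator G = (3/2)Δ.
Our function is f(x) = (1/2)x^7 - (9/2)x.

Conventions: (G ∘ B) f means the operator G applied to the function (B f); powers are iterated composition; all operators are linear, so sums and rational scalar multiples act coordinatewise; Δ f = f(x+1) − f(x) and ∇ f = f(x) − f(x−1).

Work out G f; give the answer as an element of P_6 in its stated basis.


Δ f = (7/2)x^6 + (21/2)x^5 + (35/2)x^4 + (35/2)x^3 + (21/2)x^2 + (7/2)x - 4
((3/2)Δ) f = (21/4)x^6 + (63/4)x^5 + (105/4)x^4 + (105/4)x^3 + (63/4)x^2 + (21/4)x - 6

the image equals g(x) = (21/4)x^6 + (63/4)x^5 + (105/4)x^4 + (105/4)x^3 + (63/4)x^2 + (21/4)x - 6


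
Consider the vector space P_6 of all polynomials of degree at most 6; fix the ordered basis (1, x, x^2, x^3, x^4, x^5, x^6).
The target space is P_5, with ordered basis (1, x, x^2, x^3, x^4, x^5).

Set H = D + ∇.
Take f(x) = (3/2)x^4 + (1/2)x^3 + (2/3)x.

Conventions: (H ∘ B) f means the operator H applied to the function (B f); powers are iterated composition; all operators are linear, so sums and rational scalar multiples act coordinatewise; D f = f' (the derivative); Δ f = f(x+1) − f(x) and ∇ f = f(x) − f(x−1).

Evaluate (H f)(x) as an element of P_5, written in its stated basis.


D f = 6x^3 + (3/2)x^2 + 2/3
∇ f = 6x^3 - (15/2)x^2 + (9/2)x - 1/3
(D + ∇) f = 12x^3 - 6x^2 + (9/2)x + 1/3

the image equals g(x) = 12x^3 - 6x^2 + (9/2)x + 1/3


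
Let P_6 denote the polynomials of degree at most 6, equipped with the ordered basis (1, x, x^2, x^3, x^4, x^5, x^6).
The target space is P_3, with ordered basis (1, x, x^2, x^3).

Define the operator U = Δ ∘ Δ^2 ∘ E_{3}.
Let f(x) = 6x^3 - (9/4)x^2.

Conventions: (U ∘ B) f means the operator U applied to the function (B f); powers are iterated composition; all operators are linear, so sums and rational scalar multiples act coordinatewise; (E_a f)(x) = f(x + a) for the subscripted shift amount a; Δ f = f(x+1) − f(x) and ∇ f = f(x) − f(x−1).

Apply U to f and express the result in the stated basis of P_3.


the image equals g(x) = 36

E_{3} f = 6x^3 + (207/4)x^2 + (297/2)x + 567/4
Δ E_{3} f = 18x^2 + (243/2)x + 825/4
Δ Δ E_{3} f = 36x + 279/2
Δ Δ^2 E_{3} f = 36


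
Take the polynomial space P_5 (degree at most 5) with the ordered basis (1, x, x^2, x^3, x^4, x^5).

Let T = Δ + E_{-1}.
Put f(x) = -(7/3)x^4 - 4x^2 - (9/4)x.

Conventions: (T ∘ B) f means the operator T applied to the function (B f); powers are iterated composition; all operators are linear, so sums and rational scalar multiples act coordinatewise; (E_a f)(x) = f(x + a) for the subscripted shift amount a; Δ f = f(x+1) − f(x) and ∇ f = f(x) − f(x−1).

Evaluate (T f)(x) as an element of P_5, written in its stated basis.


the image equals g(x) = -(7/3)x^4 - 32x^2 - (9/4)x - 38/3

Δ f = -(28/3)x^3 - 14x^2 - (52/3)x - 103/12
E_{-1} f = -(7/3)x^4 + (28/3)x^3 - 18x^2 + (181/12)x - 49/12
(Δ + E_{-1}) f = -(7/3)x^4 - 32x^2 - (9/4)x - 38/3


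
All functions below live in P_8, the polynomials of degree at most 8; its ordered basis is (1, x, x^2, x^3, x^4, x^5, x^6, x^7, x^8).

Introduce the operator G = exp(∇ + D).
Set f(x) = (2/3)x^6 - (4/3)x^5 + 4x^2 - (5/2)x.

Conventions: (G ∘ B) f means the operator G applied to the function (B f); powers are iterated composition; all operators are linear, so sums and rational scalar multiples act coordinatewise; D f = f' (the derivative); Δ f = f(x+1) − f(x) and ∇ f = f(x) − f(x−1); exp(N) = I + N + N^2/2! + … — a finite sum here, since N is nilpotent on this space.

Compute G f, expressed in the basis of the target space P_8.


the image equals g(x) = (2/3)x^6 + (20/3)x^5 + (50/3)x^4 - 16x^2 + (73/6)x + 19/3

order-1 term: 8x^5 - (70/3)x^4 + (80/3)x^3 - (70/3)x^2 + (80/3)x - 11
order-2 term: 40x^4 - (400/3)x^3 + 190x^2 - (460/3)x + 202/3
order-3 term: (320/3)x^3 - (1040/3)x^2 + 440x - 670/3
order-4 term: 160x^2 - (1280/3)x + 1000/3
order-5 term: 128x - 608/3
order-6 term: 128/3
the series for exp(∇ + D) f terminates at order 6
exp(∇ + D) f = (2/3)x^6 + (20/3)x^5 + (50/3)x^4 - 16x^2 + (73/6)x + 19/3


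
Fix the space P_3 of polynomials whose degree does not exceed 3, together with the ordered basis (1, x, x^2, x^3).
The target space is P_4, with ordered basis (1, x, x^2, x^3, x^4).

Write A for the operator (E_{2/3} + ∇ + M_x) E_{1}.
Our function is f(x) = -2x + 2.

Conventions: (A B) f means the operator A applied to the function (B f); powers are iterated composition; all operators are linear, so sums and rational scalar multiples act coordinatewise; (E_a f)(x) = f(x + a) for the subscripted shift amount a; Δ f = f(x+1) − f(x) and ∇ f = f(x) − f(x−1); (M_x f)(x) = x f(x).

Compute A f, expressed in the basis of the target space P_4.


E_{1} f = -2x
E_{2/3} E_{1} f = -2x - 4/3
∇ E_{1} f = -2
M_x E_{1} f = -2x^2
(E_{2/3} + ∇ + M_x) E_{1} f = -2x^2 - 2x - 10/3

the result is g(x) = -2x^2 - 2x - 10/3


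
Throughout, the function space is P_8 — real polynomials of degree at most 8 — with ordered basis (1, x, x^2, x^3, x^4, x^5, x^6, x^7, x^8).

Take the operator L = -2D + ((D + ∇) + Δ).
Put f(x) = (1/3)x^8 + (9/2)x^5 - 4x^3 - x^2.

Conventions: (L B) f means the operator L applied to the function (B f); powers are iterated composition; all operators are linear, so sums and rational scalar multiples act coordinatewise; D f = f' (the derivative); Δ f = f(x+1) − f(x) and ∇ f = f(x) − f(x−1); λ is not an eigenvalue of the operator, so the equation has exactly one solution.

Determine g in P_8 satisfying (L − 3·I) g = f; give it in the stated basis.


the image equals g(x) = -(1/9)x^8 - (8/27)x^7 - (56/81)x^6 - (1139/162)x^5 - (9055/486)x^4 - (26882/729)x^3 - (63833/729)x^2 - (243670/2187)x - 437011/6561

write g with unknown coordinates in the stated basis and equate coefficients in (L − 3·I) g = f
solving from the highest basis element down gives g = -(1/9)x^8 - (8/27)x^7 - (56/81)x^6 - (1139/162)x^5 - (9055/486)x^4 - (26882/729)x^3 - (63833/729)x^2 - (243670/2187)x - 437011/6561
check: L g = -(8/9)x^7 - (56/27)x^6 - (448/27)x^5 - (9055/162)x^4 - (27854/243)x^3 - (64076/243)x^2 - (243670/729)x - 437011/2187
so L g − 3·g = (1/3)x^8 + (9/2)x^5 - 4x^3 - x^2 = f ✓


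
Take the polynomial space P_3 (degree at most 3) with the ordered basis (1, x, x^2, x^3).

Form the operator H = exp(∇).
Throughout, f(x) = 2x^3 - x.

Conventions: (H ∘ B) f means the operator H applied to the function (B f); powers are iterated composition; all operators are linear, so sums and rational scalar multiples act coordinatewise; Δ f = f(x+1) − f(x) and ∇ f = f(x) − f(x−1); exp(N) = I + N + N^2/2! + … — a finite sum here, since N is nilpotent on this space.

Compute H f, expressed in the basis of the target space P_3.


order-1 term: 6x^2 - 6x + 1
order-2 term: 6x - 6
order-3 term: 2
the series for exp(∇) f terminates at order 3
exp(∇) f = 2x^3 + 6x^2 - x - 3

the result is g(x) = 2x^3 + 6x^2 - x - 3


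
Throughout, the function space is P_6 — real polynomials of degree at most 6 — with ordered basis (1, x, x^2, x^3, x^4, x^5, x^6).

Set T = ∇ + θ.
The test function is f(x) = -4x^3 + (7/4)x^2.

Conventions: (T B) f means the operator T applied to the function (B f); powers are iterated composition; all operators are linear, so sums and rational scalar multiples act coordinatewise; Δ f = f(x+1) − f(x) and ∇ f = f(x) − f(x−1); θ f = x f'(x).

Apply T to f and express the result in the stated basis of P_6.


∇ f = -12x^2 + (31/2)x - 23/4
θ f = -12x^3 + (7/2)x^2
(∇ + θ) f = -12x^3 - (17/2)x^2 + (31/2)x - 23/4

the image equals g(x) = -12x^3 - (17/2)x^2 + (31/2)x - 23/4


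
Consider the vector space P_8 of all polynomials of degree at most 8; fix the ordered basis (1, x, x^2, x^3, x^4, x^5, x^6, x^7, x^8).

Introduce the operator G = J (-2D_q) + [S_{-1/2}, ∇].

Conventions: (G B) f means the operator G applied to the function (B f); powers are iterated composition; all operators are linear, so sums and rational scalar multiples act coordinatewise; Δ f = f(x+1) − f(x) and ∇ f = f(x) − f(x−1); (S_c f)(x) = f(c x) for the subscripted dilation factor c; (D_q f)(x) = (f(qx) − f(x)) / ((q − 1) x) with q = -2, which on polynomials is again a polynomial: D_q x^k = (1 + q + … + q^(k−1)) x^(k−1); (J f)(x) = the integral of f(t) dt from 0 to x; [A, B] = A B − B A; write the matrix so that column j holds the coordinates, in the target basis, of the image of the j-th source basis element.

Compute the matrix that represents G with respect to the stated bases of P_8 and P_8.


the matrix is [[0, 3/2, -3/4, 9/8, -15/16, 33/32, -63/64, 129/128, -255/256]; [0, -2, -3/2, 9/8, -9/4, 75/32, -99/32, 441/128, -129/32]; [0, 0, 1, 9/8, -9/8, 45/16, -225/64, 693/128, -441/64]; [0, 0, 0, -2, -3/4, 15/16, -45/16, 525/128, -231/32]; [0, 0, 0, 0, 5/2, 15/32, -45/64, 315/128, -525/128]; [0, 0, 0, 0, 0, -22/5, -9/32, 63/128, -63/32]; [0, 0, 0, 0, 0, 0, 7, 21/128, -21/64]; [0, 0, 0, 0, 0, 0, 0, -86/7, -3/32]; [0, 0, 0, 0, 0, 0, 0, 0, 85/4]] (rows listed top to bottom)

image of 1: 0
image of x: -2x + 3/2
image of x^2: x^2 - (3/2)x - 3/4
image of x^3: -2x^3 + (9/8)x^2 + (9/8)x + 9/8
image of x^4: (5/2)x^4 - (3/4)x^3 - (9/8)x^2 - (9/4)x - 15/16
image of x^5: -(22/5)x^5 + (15/32)x^4 + (15/16)x^3 + (45/16)x^2 + (75/32)x + 33/32
image of x^6: 7x^6 - (9/32)x^5 - (45/64)x^4 - (45/16)x^3 - (225/64)x^2 - (99/32)x - 63/64
image of x^7: -(86/7)x^7 + (21/128)x^6 + (63/128)x^5 + (315/128)x^4 + (525/128)x^3 + (693/128)x^2 + (441/128)x + 129/128
image of x^8: (85/4)x^8 - (3/32)x^7 - (21/64)x^6 - (63/32)x^5 - (525/128)x^4 - (231/32)x^3 - (441/64)x^2 - (129/32)x - 255/256
each image's coordinates form column j of the matrix


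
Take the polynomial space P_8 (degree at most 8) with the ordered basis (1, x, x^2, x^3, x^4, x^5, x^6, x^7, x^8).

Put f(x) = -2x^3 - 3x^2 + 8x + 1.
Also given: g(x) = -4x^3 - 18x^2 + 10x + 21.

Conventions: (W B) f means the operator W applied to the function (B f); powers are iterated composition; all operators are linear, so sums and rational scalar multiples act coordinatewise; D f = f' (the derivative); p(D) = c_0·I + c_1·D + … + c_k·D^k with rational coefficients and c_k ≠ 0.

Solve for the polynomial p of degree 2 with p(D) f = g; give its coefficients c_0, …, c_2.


D^0 f = -2x^3 - 3x^2 + 8x + 1
D^1 f = -6x^2 - 6x + 8
D^2 f = -12x - 6
matching coefficients of g against c_0 f + c_1 Df + … from the top degree down determines the c_i
solution: c_0 = 2, c_1 = 2, c_2 = -1/2

p(D) = 2·I + 2·D − (1/2)·D^2, i.e. c_0 = 2, c_1 = 2, c_2 = -1/2


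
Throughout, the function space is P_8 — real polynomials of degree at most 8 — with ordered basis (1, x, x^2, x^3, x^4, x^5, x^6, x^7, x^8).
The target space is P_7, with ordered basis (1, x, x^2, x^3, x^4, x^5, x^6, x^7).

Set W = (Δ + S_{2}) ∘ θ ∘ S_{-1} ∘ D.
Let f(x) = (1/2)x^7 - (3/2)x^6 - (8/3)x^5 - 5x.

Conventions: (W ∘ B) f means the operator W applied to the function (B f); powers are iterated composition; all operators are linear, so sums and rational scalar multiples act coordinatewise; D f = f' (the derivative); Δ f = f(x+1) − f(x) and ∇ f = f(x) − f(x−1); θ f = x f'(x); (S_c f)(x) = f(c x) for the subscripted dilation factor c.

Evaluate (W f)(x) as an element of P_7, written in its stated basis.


D f = (7/2)x^6 - 9x^5 - (40/3)x^4 - 5
S_{-1} D f = (7/2)x^6 + 9x^5 - (40/3)x^4 - 5
θ S_{-1} D f = 21x^6 + 45x^5 - (160/3)x^4
Δ (θ ∘ S_{-1} ∘ D) f = 126x^5 + 540x^4 + (1970/3)x^3 + 445x^2 + (413/3)x + 38/3
S_{2} (θ ∘ S_{-1} ∘ D) f = 1344x^6 + 1440x^5 - (2560/3)x^4
(Δ + S_{2}) (θ ∘ S_{-1} ∘ D) f = 1344x^6 + 1566x^5 - (940/3)x^4 + (1970/3)x^3 + 445x^2 + (413/3)x + 38/3

the image equals g(x) = 1344x^6 + 1566x^5 - (940/3)x^4 + (1970/3)x^3 + 445x^2 + (413/3)x + 38/3


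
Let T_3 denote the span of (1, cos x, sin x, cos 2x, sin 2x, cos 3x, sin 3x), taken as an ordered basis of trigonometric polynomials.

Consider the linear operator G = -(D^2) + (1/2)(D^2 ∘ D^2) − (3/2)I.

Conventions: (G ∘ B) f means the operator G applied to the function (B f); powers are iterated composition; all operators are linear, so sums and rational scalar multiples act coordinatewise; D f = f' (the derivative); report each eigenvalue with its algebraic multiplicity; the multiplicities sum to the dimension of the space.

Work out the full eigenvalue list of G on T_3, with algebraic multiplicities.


image of 1: -3/2
image of cos x: 0
image of sin x: 0
image of cos 2x: (21/2)cos 2x
image of sin 2x: (21/2)sin 2x
image of cos 3x: 48cos 3x
image of sin 3x: 48sin 3x
the matrix is diagonal; its diagonal is (-3/2, 0, 0, 21/2, 21/2, 48, 48)
for a triangular matrix the eigenvalues are the diagonal entries, with algebraic multiplicity their repetition count

λ = -3/2 (multiplicity 1), λ = 0 (multiplicity 2), λ = 21/2 (multiplicity 2), λ = 48 (multiplicity 2)


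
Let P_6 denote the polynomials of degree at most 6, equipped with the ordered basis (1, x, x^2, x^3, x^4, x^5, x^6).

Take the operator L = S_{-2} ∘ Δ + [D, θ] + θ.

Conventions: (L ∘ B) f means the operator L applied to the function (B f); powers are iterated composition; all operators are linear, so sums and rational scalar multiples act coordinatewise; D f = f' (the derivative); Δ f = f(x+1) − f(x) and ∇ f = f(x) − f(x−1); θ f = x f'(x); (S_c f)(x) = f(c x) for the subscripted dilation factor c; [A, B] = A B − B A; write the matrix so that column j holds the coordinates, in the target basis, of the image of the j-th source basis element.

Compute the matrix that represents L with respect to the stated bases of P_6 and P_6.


the matrix is [[0, 2, 1, 1, 1, 1, 1]; [0, 1, -2, -6, -8, -10, -12]; [0, 0, 2, 15, 24, 40, 60]; [0, 0, 0, 3, -28, -80, -160]; [0, 0, 0, 0, 4, 85, 240]; [0, 0, 0, 0, 0, 5, -186]; [0, 0, 0, 0, 0, 0, 6]] (rows listed top to bottom)

image of 1: 0
image of x: x + 2
image of x^2: 2x^2 - 2x + 1
image of x^3: 3x^3 + 15x^2 - 6x + 1
image of x^4: 4x^4 - 28x^3 + 24x^2 - 8x + 1
image of x^5: 5x^5 + 85x^4 - 80x^3 + 40x^2 - 10x + 1
image of x^6: 6x^6 - 186x^5 + 240x^4 - 160x^3 + 60x^2 - 12x + 1
each image's coordinates form column j of the matrix


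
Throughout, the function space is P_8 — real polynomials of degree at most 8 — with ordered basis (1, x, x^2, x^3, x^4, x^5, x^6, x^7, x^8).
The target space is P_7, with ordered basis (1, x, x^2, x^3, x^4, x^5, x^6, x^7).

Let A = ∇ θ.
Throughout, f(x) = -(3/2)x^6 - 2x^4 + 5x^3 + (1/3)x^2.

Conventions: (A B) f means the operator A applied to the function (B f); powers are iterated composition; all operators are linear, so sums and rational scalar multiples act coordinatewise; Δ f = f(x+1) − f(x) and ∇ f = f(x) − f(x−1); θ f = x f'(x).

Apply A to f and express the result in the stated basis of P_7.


θ f = -9x^6 - 8x^4 + 15x^3 + (2/3)x^2
∇ θ f = -54x^5 + 135x^4 - 212x^3 + 228x^2 - (389/3)x + 94/3

the result is g(x) = -54x^5 + 135x^4 - 212x^3 + 228x^2 - (389/3)x + 94/3


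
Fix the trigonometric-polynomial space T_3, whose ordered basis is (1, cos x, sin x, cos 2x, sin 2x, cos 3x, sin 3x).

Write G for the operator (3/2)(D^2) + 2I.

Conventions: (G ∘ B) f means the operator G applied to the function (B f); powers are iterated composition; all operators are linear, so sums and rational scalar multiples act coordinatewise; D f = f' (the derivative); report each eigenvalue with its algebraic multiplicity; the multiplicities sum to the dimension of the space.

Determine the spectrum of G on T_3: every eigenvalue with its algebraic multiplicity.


image of 1: 2
image of cos x: (1/2)cos x
image of sin x: (1/2)sin x
image of cos 2x: -4cos 2x
image of sin 2x: -4sin 2x
image of cos 3x: -(23/2)cos 3x
image of sin 3x: -(23/2)sin 3x
the matrix is diagonal; its diagonal is (2, 1/2, 1/2, -4, -4, -23/2, -23/2)
for a triangular matrix the eigenvalues are the diagonal entries, with algebraic multiplicity their repetition count

λ = -23/2 (multiplicity 2), λ = -4 (multiplicity 2), λ = 1/2 (multiplicity 2), λ = 2 (multiplicity 1)


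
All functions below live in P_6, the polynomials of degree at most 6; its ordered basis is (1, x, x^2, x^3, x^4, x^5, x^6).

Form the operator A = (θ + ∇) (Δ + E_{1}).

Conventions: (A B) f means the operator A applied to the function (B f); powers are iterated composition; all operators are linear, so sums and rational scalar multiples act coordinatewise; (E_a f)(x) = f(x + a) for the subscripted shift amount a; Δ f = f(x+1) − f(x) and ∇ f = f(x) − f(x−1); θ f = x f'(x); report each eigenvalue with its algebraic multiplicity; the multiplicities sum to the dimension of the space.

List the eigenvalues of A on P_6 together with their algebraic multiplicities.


image of 1: 0
image of x: x + 1
image of x^2: 2x^2 + 6x + 3
image of x^3: 3x^3 + 15x^2 + 15x + 1
image of x^4: 4x^4 + 28x^3 + 42x^2 + 12x + 3
image of x^5: 5x^5 + 45x^4 + 90x^3 + 50x^2 + 25x + 1
image of x^6: 6x^6 + 66x^5 + 165x^4 + 140x^3 + 105x^2 + 18x + 3
the matrix is upper triangular; its diagonal is (0, 1, 2, 3, 4, 5, 6)
for a triangular matrix the eigenvalues are the diagonal entries, with algebraic multiplicity their repetition count

λ = 0 (multiplicity 1), λ = 1 (multiplicity 1), λ = 2 (multiplicity 1), λ = 3 (multiplicity 1), λ = 4 (multiplicity 1), λ = 5 (multiplicity 1), λ = 6 (multiplicity 1)


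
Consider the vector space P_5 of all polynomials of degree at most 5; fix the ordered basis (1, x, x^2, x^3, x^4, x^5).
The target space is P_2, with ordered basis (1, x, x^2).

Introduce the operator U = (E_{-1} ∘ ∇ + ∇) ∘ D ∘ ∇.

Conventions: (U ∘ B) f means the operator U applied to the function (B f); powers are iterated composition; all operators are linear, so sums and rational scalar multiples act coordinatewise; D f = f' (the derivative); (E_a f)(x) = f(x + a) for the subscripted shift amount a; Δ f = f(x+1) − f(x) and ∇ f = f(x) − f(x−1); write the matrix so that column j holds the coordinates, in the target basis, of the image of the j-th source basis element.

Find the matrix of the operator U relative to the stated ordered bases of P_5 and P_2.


image of 1: 0
image of x: 0
image of x^2: 0
image of x^3: 12
image of x^4: 48x - 72
image of x^5: 120x^2 - 360x + 320
each image's coordinates form column j of the matrix

the matrix is [[0, 0, 0, 12, -72, 320]; [0, 0, 0, 0, 48, -360]; [0, 0, 0, 0, 0, 120]] (rows listed top to bottom)


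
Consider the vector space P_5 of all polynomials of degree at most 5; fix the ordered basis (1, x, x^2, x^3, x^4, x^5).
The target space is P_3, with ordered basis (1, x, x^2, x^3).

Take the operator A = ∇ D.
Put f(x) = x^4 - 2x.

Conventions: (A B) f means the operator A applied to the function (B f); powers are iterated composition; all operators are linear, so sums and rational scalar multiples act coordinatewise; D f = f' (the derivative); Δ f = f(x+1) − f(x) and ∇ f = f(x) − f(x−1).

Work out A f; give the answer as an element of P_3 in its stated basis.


D f = 4x^3 - 2
∇ D f = 12x^2 - 12x + 4

g(x) = 12x^2 - 12x + 4


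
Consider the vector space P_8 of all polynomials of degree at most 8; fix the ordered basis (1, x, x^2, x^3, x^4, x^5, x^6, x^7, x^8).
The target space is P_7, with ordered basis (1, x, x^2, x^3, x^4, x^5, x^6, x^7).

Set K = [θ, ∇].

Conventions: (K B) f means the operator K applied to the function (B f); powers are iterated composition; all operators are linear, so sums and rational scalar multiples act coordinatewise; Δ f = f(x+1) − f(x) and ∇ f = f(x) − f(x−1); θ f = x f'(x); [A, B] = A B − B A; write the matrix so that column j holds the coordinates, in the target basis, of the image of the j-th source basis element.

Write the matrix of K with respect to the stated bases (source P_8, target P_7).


image of 1: 0
image of x: -1
image of x^2: -2x + 2
image of x^3: -3x^2 + 6x - 3
image of x^4: -4x^3 + 12x^2 - 12x + 4
image of x^5: -5x^4 + 20x^3 - 30x^2 + 20x - 5
image of x^6: -6x^5 + 30x^4 - 60x^3 + 60x^2 - 30x + 6
image of x^7: -7x^6 + 42x^5 - 105x^4 + 140x^3 - 105x^2 + 42x - 7
image of x^8: -8x^7 + 56x^6 - 168x^5 + 280x^4 - 280x^3 + 168x^2 - 56x + 8
each image's coordinates form column j of the matrix

the matrix is [[0, -1, 2, -3, 4, -5, 6, -7, 8]; [0, 0, -2, 6, -12, 20, -30, 42, -56]; [0, 0, 0, -3, 12, -30, 60, -105, 168]; [0, 0, 0, 0, -4, 20, -60, 140, -280]; [0, 0, 0, 0, 0, -5, 30, -105, 280]; [0, 0, 0, 0, 0, 0, -6, 42, -168]; [0, 0, 0, 0, 0, 0, 0, -7, 56]; [0, 0, 0, 0, 0, 0, 0, 0, -8]] (rows listed top to bottom)


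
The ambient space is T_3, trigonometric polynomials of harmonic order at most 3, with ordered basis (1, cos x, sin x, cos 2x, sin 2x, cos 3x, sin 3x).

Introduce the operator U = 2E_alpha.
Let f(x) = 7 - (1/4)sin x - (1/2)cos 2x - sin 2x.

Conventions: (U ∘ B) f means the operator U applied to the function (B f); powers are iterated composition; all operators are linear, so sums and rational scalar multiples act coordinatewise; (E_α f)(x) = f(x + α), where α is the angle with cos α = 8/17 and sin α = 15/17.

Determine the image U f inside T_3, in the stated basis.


the result is g(x) = 14 - (15/34)cos x - (4/17)sin x - (319/289)cos 2x + (562/289)sin 2x

E_alpha f = 7 - (15/68)cos x - (2/17)sin x - (319/578)cos 2x + (281/289)sin 2x
(2E_alpha) f = 14 - (15/34)cos x - (4/17)sin x - (319/289)cos 2x + (562/289)sin 2x


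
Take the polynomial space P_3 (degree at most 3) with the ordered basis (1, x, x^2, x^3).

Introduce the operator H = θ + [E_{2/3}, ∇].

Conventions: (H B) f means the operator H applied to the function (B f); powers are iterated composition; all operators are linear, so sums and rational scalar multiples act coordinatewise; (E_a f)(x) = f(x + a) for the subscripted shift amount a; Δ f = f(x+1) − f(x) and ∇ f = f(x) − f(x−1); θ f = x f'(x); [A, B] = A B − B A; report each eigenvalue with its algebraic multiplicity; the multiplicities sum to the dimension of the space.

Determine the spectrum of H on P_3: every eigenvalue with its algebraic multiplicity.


image of 1: 0
image of x: x
image of x^2: 2x^2
image of x^3: 3x^3
the matrix is upper triangular; its diagonal is (0, 1, 2, 3)
for a triangular matrix the eigenvalues are the diagonal entries, with algebraic multiplicity their repetition count

λ = 0 (multiplicity 1), λ = 1 (multiplicity 1), λ = 2 (multiplicity 1), λ = 3 (multiplicity 1)


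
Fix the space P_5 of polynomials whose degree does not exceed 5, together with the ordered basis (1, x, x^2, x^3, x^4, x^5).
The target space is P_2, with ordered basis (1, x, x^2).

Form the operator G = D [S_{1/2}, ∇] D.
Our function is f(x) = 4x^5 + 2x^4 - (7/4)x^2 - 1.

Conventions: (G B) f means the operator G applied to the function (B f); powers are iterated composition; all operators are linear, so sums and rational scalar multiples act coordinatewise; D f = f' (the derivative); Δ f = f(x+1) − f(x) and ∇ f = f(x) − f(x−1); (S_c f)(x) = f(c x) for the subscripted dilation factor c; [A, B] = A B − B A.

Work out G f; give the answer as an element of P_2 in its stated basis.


g(x) = 15x^2 - 39x + 26

D f = 20x^4 + 8x^3 - (7/2)x
∇ D f = 80x^3 - 96x^2 + 56x - 31/2
S_{1/2} ∇ D f = 10x^3 - 24x^2 + 28x - 31/2
S_{1/2} D f = (5/4)x^4 + x^3 - (7/4)x
∇ S_{1/2} D f = 5x^3 - (9/2)x^2 + 2x - 2
[S_{1/2}, ∇] D f = 5x^3 - (39/2)x^2 + 26x - 27/2
D [S_{1/2}, ∇] D f = 15x^2 - 39x + 26


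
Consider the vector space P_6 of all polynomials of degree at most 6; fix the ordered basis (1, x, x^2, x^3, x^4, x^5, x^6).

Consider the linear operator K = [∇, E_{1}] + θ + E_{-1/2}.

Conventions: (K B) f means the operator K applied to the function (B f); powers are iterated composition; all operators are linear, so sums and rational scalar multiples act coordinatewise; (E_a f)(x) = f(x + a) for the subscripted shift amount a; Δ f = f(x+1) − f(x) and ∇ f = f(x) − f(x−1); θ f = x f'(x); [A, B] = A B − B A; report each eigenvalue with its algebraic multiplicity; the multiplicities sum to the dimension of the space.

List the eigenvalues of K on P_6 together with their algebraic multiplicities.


λ = 1 (multiplicity 1), λ = 2 (multiplicity 1), λ = 3 (multiplicity 1), λ = 4 (multiplicity 1), λ = 5 (multiplicity 1), λ = 6 (multiplicity 1), λ = 7 (multiplicity 1)

image of 1: 1
image of x: 2x - 1/2
image of x^2: 3x^2 - x + 1/4
image of x^3: 4x^3 - (3/2)x^2 + (3/4)x - 1/8
image of x^4: 5x^4 - 2x^3 + (3/2)x^2 - (1/2)x + 1/16
image of x^5: 6x^5 - (5/2)x^4 + (5/2)x^3 - (5/4)x^2 + (5/16)x - 1/32
image of x^6: 7x^6 - 3x^5 + (15/4)x^4 - (5/2)x^3 + (15/16)x^2 - (3/16)x + 1/64
the matrix is upper triangular; its diagonal is (1, 2, 3, 4, 5, 6, 7)
for a triangular matrix the eigenvalues are the diagonal entries, with algebraic multiplicity their repetition count


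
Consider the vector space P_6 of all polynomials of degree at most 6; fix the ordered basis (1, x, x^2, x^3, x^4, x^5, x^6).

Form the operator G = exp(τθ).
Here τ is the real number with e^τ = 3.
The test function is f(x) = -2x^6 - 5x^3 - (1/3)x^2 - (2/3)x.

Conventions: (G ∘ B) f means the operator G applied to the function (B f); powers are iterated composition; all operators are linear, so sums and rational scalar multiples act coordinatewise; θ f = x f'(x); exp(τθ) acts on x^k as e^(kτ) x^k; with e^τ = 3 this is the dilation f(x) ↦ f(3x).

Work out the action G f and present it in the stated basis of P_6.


g(x) = -1458x^6 - 135x^3 - 3x^2 - 2x

exp(τθ) x^k = e^(kτ) x^k; with e^τ = 3 this sends x^k to 3^k x^k
x ↦ 3 x
x^2 ↦ 9 x^2
x^3 ↦ 27 x^3
x^6 ↦ 729 x^6
applying this coordinatewise to f: exp(τθ) f = -1458x^6 - 135x^3 - 3x^2 - 2x


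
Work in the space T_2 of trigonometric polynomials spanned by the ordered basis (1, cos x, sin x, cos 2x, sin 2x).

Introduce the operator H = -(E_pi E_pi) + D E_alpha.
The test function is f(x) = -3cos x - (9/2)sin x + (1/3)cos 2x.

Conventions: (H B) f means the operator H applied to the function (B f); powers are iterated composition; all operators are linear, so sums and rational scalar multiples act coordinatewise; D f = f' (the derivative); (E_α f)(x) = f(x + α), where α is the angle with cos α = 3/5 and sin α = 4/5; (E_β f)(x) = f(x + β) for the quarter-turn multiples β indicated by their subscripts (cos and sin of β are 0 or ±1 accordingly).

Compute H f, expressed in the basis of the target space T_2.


the result is g(x) = (27/10)cos x + (99/10)sin x - (73/75)cos 2x + (14/75)sin 2x

E_pi f = 3cos x + (9/2)sin x + (1/3)cos 2x
E_pi E_pi f = -3cos x - (9/2)sin x + (1/3)cos 2x
(-(E_pi E_pi)) f = 3cos x + (9/2)sin x - (1/3)cos 2x
E_alpha f = -(27/5)cos x - (3/10)sin x - (7/75)cos 2x - (8/25)sin 2x
D E_alpha f = -(3/10)cos x + (27/5)sin x - (16/25)cos 2x + (14/75)sin 2x
(-(E_pi E_pi) + D E_alpha) f = (27/10)cos x + (99/10)sin x - (73/75)cos 2x + (14/75)sin 2x
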